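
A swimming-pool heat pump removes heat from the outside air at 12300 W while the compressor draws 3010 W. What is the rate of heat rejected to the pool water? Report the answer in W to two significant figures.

For a cyclic device the first law requires Q̇_H = Q̇_C + Ẇ.
Q̇_H = Q̇_C + Ẇ = 15310 W.

15000 W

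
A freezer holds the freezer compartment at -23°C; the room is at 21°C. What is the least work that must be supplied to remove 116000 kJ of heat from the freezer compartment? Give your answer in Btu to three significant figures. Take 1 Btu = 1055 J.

19300 Btu

In absolute terms T_C = 250.15 K and T_H = 294.15 K, so ΔT = 44.00 K.
The reversible limit is COP_R = T_C/ΔT = 5.685, so W_min = Q_C/COP = Q_C·ΔT/T_C.
W_min = 116000 × 44.00/250.15 = 20400 kJ = 19340 Btu.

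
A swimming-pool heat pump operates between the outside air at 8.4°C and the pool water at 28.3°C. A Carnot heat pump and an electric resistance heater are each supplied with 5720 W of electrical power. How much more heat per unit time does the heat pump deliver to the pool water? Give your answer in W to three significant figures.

In absolute terms T_C = 281.55 K and T_H = 301.45 K, so ΔT = 19.90 K.
COP_Carnot = T_H/ΔT = 301.45/19.90 = 15.15.
The heat pump delivers Q̇_H = COP × Ẇ = 86650 W; the resistance heater delivers Ẇ = 5720 W.
Extra = (COP − 1)·Ẇ = 80930 W.

80900 W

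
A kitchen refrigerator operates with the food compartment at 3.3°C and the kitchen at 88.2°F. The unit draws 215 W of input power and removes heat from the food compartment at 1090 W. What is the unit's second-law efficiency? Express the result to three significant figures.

COP_actual = Q̇_C/Ẇ = 1090/215.0 = 5.070.
In absolute terms T_C = 276.45 K and T_H = 304.37 K, so ΔT = 27.92 K.
COP_Carnot = T_C/ΔT = 276.45/27.92 = 9.901.
η_II = COP_actual/COP_Carnot = 5.070/9.901 = 0.5121.

0.512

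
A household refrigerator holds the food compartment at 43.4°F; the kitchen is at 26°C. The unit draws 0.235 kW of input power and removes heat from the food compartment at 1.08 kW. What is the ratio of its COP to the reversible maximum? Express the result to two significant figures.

0.32

COP_actual = Q̇_C/Ẇ = 1.080/0.2350 = 4.596.
In absolute terms T_C = 279.48 K and T_H = 299.15 K, so ΔT = 19.67 K.
COP_Carnot = T_C/ΔT = 279.48/19.67 = 14.21.
η_II = COP_actual/COP_Carnot = 4.596/14.21 = 0.3234.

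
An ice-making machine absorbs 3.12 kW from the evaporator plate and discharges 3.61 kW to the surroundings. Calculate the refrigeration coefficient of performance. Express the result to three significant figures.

6.37

The first law gives Q̇_H = Q̇_C + Ẇ, so the three rates are Q̇_C = 3.120, Q̇_H = 3.610, Ẇ = 0.4900 kW.
COP_R = Q̇_C/Ẇ = 3.120/0.4900 = 6.367.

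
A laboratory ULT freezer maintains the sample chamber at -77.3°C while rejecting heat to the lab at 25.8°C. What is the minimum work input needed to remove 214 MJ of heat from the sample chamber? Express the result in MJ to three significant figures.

113 MJ

In absolute terms T_C = 195.85 K and T_H = 298.95 K, so ΔT = 103.1 K.
The reversible limit is COP_R = T_C/ΔT = 1.900, so W_min = Q_C/COP = Q_C·ΔT/T_C.
W_min = 214.0 × 103.1/195.85 = 112.7 MJ.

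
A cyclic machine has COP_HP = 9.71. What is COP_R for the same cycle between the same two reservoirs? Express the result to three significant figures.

Since Q_H = Q_C + W for any cycle, COP_R = Q_C/W = Q_H/W − 1.
COP_R = 9.71 − 1 = 8.71.

8.71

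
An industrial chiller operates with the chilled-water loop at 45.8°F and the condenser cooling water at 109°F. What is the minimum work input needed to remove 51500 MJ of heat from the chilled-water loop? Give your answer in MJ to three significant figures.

In absolute terms T_C = 280.82 K and T_H = 315.93 K, so ΔT = 35.11 K.
The reversible limit is COP_R = T_C/ΔT = 7.998, so W_min = Q_C/COP = Q_C·ΔT/T_C.
W_min = 51500 × 35.11/280.82 = 6439 MJ.

6440 MJ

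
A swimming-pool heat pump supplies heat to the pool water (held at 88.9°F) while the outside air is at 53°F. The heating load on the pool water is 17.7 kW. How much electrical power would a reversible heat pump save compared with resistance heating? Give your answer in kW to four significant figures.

In absolute terms T_C = 284.82 K and T_H = 304.76 K, so ΔT = 19.94 K.
COP_Carnot = T_H/ΔT = 304.76/19.94 = 15.28.
Resistance heating needs Ẇ_res = Q̇_H = 17.70 kW; the reversible heat pump needs only Ẇ_hp = Q̇_H/COP = 1.158 kW.
Saving = 17.70 − 1.158 = 16.54 kW.

16.54 kW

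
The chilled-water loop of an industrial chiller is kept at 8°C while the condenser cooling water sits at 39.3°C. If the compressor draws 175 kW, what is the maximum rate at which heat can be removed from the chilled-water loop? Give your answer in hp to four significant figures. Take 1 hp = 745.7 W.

In absolute terms T_C = 281.15 K and T_H = 312.45 K, so ΔT = 31.30 K.
COP_Carnot = T_C/ΔT = 281.15/31.30 = 8.982.
Q̇_max = COP_Carnot × Ẇ = 8.982 × 175.0 kW = 1572 kW = 2108 hp.

2108 hp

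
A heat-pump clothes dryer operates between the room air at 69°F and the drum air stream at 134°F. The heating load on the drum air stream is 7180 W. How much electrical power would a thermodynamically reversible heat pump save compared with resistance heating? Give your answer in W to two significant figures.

6400 W

In absolute terms T_C = 293.71 K and T_H = 329.82 K, so ΔT = 36.11 K.
COP_Carnot = T_H/ΔT = 329.82/36.11 = 9.133.
Resistance heating needs Ẇ_res = Q̇_H = 7180 W; the reversible heat pump needs only Ẇ_hp = Q̇_H/COP = 786.1 W.
Saving = 7180 − 786.1 = 6394 W.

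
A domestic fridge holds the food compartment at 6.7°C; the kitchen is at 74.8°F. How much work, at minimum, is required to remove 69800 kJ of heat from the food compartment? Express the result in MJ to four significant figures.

In absolute terms T_C = 279.85 K and T_H = 296.93 K, so ΔT = 17.08 K.
The reversible limit is COP_R = T_C/ΔT = 16.39, so W_min = Q_C/COP = Q_C·ΔT/T_C.
W_min = 69800 × 17.08/279.85 = 4260 kJ = 4.260 MJ.

4.260 MJ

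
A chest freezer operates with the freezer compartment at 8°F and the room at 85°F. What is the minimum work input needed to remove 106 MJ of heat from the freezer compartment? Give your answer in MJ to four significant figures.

17.45 MJ

In absolute terms T_C = 259.82 K and T_H = 302.59 K, so ΔT = 42.78 K.
The reversible limit is COP_R = T_C/ΔT = 6.074, so W_min = Q_C/COP = Q_C·ΔT/T_C.
W_min = 106.0 × 42.78/259.82 = 17.45 MJ.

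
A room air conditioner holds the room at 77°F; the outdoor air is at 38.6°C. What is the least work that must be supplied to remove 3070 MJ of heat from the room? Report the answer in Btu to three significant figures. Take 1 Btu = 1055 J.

In absolute terms T_C = 298.15 K and T_H = 311.75 K, so ΔT = 13.60 K.
The reversible limit is COP_R = T_C/ΔT = 21.92, so W_min = Q_C/COP = Q_C·ΔT/T_C.
W_min = 3070 × 13.60/298.15 = 140.0 MJ = 132700 Btu.

133000 Btu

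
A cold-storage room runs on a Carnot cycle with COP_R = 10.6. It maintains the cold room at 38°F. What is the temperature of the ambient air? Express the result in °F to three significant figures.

85.0 °F

COP_R = T_C/(T_H − T_C) gives T_H − T_C = T_C/COP.
With T_C = 276.48 K, T_H = 276.48 × (1 + 1/10.6) = 302.57 K.
Converting, 302.57 K = 84.95°F.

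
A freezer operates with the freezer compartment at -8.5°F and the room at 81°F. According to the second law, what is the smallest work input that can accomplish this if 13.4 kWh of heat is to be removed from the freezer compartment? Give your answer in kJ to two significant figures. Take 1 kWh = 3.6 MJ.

In absolute terms T_C = 250.65 K and T_H = 300.37 K, so ΔT = 49.72 K.
The reversible limit is COP_R = T_C/ΔT = 5.041, so W_min = Q_C/COP = Q_C·ΔT/T_C.
W_min = 13.40 × 49.72/250.65 = 2.658 kWh = 9570 kJ.

9600 kJ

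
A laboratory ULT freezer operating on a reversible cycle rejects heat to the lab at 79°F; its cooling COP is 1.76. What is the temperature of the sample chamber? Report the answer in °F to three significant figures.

For a Carnot refrigerator COP_R = T_C/(T_H − T_C), so T_C = COP·T_H/(1 + COP).
With T_H = 299.26 K, T_C = 1.76 × 299.26/2.760 = 190.83 K.
Converting, 190.83 K = -116.17°F.

-116 °F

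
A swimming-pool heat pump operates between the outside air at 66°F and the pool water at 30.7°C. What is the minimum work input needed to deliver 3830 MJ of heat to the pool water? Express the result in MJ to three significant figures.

In absolute terms T_C = 292.04 K and T_H = 303.85 K, so ΔT = 11.81 K.
The reversible limit is COP_HP = T_H/ΔT = 25.73, so W_min = Q_H/COP = Q_H·ΔT/T_H.
W_min = 3830 × 11.81/303.85 = 148.9 MJ.

149 MJ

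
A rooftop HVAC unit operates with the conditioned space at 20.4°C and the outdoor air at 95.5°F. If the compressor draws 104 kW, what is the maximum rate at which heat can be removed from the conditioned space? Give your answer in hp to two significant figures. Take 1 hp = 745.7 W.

In absolute terms T_C = 293.55 K and T_H = 308.43 K, so ΔT = 14.88 K.
COP_Carnot = T_C/ΔT = 293.55/14.88 = 19.73.
Q̇_max = COP_Carnot × Ẇ = 19.73 × 104.0 kW = 2052 kW = 2752 hp.

2800 hp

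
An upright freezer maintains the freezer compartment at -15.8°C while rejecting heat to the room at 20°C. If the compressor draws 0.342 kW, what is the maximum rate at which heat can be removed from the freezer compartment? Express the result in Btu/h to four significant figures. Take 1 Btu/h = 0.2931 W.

8388 Btu/h

In absolute terms T_C = 257.35 K and T_H = 293.15 K, so ΔT = 35.80 K.
COP_Carnot = T_C/ΔT = 257.35/35.80 = 7.189.
Q̇_max = COP_Carnot × Ẇ = 7.189 × 0.3420 kW = 2.458 kW = 8388 Btu/h.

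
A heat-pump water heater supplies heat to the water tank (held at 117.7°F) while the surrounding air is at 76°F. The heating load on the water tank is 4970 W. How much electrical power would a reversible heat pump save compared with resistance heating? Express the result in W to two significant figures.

4600 W

In absolute terms T_C = 297.59 K and T_H = 320.76 K, so ΔT = 23.17 K.
COP_Carnot = T_H/ΔT = 320.76/23.17 = 13.85.
Resistance heating needs Ẇ_res = Q̇_H = 4970 W; the reversible heat pump needs only Ẇ_hp = Q̇_H/COP = 359.0 W.
Saving = 4970 − 359.0 = 4611 W.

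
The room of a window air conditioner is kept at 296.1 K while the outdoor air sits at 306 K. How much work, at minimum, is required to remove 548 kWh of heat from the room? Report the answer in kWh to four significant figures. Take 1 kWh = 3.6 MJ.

18.32 kWh

The reservoir spacing is ΔT = 306 − 296.1 = 9.900 K.
The reversible limit is COP_R = T_C/ΔT = 29.91, so W_min = Q_C/COP = Q_C·ΔT/T_C.
W_min = 548.0 × 9.900/296.10 = 18.32 kWh.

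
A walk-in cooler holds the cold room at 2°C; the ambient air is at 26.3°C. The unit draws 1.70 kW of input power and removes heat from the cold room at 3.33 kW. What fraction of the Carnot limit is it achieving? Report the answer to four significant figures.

COP_actual = Q̇_C/Ẇ = 3.330/1.700 = 1.959.
In absolute terms T_C = 275.15 K and T_H = 299.45 K, so ΔT = 24.30 K.
COP_Carnot = T_C/ΔT = 275.15/24.30 = 11.32.
η_II = COP_actual/COP_Carnot = 1.959/11.32 = 0.1730.

0.1730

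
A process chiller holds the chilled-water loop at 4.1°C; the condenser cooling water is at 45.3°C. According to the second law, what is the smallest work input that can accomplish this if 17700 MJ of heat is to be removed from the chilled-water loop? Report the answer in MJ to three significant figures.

2630 MJ

In absolute terms T_C = 277.25 K and T_H = 318.45 K, so ΔT = 41.20 K.
The reversible limit is COP_R = T_C/ΔT = 6.729, so W_min = Q_C/COP = Q_C·ΔT/T_C.
W_min = 17700 × 41.20/277.25 = 2630 MJ.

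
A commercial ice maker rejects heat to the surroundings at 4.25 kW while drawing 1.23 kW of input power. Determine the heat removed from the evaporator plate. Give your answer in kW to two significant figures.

3.0 kW

For a cyclic device the first law requires Q̇_H = Q̇_C + Ẇ.
Q̇_C = Q̇_H − Ẇ = 3.020 kW.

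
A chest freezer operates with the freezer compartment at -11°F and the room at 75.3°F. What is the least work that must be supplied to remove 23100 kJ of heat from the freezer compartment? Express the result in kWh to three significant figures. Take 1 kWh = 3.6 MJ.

In absolute terms T_C = 249.26 K and T_H = 297.21 K, so ΔT = 47.94 K.
The reversible limit is COP_R = T_C/ΔT = 5.199, so W_min = Q_C/COP = Q_C·ΔT/T_C.
W_min = 23100 × 47.94/249.26 = 4443 kJ = 1.234 kWh.

1.23 kWh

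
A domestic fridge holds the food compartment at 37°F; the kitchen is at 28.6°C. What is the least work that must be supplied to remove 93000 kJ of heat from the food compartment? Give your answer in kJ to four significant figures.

8703 kJ

In absolute terms T_C = 275.93 K and T_H = 301.75 K, so ΔT = 25.82 K.
The reversible limit is COP_R = T_C/ΔT = 10.69, so W_min = Q_C/COP = Q_C·ΔT/T_C.
W_min = 93000 × 25.82/275.93 = 8703 kJ.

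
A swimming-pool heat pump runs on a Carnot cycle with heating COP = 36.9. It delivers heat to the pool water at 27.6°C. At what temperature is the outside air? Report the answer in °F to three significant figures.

67.0 °F

COP_HP = T_H/(T_H − T_C) gives T_H − T_C = T_H/COP.
With T_H = 300.75 K, T_C = 300.75 × (1 − 1/36.9) = 292.60 K.
Converting, 292.60 K = 67.01°F.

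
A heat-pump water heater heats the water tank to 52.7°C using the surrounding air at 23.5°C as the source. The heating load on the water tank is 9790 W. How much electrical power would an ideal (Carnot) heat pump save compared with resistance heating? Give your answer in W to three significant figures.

In absolute terms T_C = 296.65 K and T_H = 325.85 K, so ΔT = 29.20 K.
COP_Carnot = T_H/ΔT = 325.85/29.20 = 11.16.
Resistance heating needs Ẇ_res = Q̇_H = 9790 W; the reversible heat pump needs only Ẇ_hp = Q̇_H/COP = 877.3 W.
Saving = 9790 − 877.3 = 8913 W.

8910 W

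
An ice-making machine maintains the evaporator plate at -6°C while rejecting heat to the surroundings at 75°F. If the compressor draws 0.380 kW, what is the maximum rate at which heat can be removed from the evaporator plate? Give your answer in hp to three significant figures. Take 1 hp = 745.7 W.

In absolute terms T_C = 267.15 K and T_H = 297.04 K, so ΔT = 29.89 K.
COP_Carnot = T_C/ΔT = 267.15/29.89 = 8.938.
Q̇_max = COP_Carnot × Ẇ = 8.938 × 0.3800 kW = 3.396 kW = 4.555 hp.

4.55 hp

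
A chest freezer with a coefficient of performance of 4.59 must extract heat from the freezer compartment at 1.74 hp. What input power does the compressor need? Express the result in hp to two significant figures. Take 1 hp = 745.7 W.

0.38 hp

Ẇ = Q̇_C/COP = 1.740/4.59 = 0.3791 hp.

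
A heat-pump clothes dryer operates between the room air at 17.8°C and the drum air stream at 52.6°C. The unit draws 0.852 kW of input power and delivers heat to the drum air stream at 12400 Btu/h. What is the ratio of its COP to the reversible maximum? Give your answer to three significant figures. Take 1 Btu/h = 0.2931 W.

Converting, Q̇_H = 12400 Btu/h = 3.634 kW, so COP_actual = Q̇_H/Ẇ = 3.634/0.8520 = 4.266.
In absolute terms T_C = 290.95 K and T_H = 325.75 K, so ΔT = 34.80 K.
COP_Carnot = T_H/ΔT = 325.75/34.80 = 9.361.
η_II = COP_actual/COP_Carnot = 4.266/9.361 = 0.4557.

0.456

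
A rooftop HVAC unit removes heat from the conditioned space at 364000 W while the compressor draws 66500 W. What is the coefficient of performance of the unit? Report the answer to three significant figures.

5.47

The first law gives Q̇_H = Q̇_C + Ẇ, so the three rates are Q̇_C = 364000, Q̇_H = 430500, Ẇ = 66500 W.
COP_R = Q̇_C/Ẇ = 364000/66500 = 5.474.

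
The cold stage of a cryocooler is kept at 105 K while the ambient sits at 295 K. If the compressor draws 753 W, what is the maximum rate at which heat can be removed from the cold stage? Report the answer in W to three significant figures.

The reservoir spacing is ΔT = 295 − 105 = 190.0 K.
COP_Carnot = T_C/ΔT = 105.00/190.0 = 0.5526.
Q̇_max = COP_Carnot × Ẇ = 0.5526 × 753.0 W = 416.1 W.

416 W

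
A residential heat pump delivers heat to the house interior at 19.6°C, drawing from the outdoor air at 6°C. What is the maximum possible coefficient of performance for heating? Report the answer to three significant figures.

In absolute terms T_C = 279.15 K and T_H = 292.75 K, so ΔT = 13.60 K.
For a reversible cycle, COP_Carnot = T_H/ΔT = 292.75/13.60 = 21.53.

21.5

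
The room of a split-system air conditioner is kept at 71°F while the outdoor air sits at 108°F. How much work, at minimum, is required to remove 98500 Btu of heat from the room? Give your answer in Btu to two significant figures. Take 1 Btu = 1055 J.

In absolute terms T_C = 294.82 K and T_H = 315.37 K, so ΔT = 20.56 K.
The reversible limit is COP_R = T_C/ΔT = 14.34, so W_min = Q_C/COP = Q_C·ΔT/T_C.
W_min = 98500 × 20.56/294.82 = 6868 Btu.

6900 Btu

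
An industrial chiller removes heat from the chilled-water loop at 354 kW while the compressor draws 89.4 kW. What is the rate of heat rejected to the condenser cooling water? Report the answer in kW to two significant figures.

440 kW

For a cyclic device the first law requires Q̇_H = Q̇_C + Ẇ.
Q̇_H = Q̇_C + Ẇ = 443.4 kW.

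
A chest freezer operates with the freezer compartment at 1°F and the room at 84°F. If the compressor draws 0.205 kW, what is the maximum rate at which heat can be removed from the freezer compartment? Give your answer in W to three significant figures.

1140 W

In absolute terms T_C = 255.93 K and T_H = 302.04 K, so ΔT = 46.11 K.
COP_Carnot = T_C/ΔT = 255.93/46.11 = 5.550.
Q̇_max = COP_Carnot × Ẇ = 5.550 × 0.2050 kW = 1.138 kW = 1138 W.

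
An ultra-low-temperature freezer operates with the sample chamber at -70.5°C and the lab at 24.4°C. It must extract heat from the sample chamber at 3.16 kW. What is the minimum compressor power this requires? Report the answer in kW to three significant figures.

1.48 kW

In absolute terms T_C = 202.65 K and T_H = 297.55 K, so ΔT = 94.90 K.
COP_Carnot = T_C/ΔT = 202.65/94.90 = 2.135.
Ẇ_min = Q̇/COP_Carnot = 3.160/2.135 = 1.480 kW.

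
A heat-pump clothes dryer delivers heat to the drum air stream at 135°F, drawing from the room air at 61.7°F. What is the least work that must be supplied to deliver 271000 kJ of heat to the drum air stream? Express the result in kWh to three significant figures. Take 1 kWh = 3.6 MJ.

9.28 kWh

In absolute terms T_C = 289.65 K and T_H = 330.37 K, so ΔT = 40.72 K.
The reversible limit is COP_HP = T_H/ΔT = 8.113, so W_min = Q_H/COP = Q_H·ΔT/T_H.
W_min = 271000 × 40.72/330.37 = 33400 kJ = 9.279 kWh.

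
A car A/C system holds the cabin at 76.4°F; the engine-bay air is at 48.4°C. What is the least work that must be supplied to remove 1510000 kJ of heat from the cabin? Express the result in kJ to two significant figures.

120000 kJ

In absolute terms T_C = 297.82 K and T_H = 321.55 K, so ΔT = 23.73 K.
The reversible limit is COP_R = T_C/ΔT = 12.55, so W_min = Q_C/COP = Q_C·ΔT/T_C.
W_min = 1510000 × 23.73/297.82 = 120300 kJ.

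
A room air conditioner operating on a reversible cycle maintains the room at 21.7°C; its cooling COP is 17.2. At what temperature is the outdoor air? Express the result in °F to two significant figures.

100 °F

COP_R = T_C/(T_H − T_C) gives T_H − T_C = T_C/COP.
With T_C = 294.85 K, T_H = 294.85 × (1 + 1/17.2) = 311.99 K.
Converting, 311.99 K = 101.92°F.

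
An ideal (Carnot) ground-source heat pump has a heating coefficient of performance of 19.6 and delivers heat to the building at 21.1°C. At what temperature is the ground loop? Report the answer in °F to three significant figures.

43.0 °F

COP_HP = T_H/(T_H − T_C) gives T_H − T_C = T_H/COP.
With T_H = 294.25 K, T_C = 294.25 × (1 − 1/19.6) = 279.24 K.
Converting, 279.24 K = 42.96°F.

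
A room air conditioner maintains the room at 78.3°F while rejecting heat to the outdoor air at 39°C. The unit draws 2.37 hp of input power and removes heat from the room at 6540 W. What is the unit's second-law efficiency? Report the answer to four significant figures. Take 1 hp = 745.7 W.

0.1644

Converting, Q̇_C = 6540 W = 8.770 hp, so COP_actual = Q̇_C/Ẇ = 8.770/2.370 = 3.701.
In absolute terms T_C = 298.87 K and T_H = 312.15 K, so ΔT = 13.28 K.
COP_Carnot = T_C/ΔT = 298.87/13.28 = 22.51.
η_II = COP_actual/COP_Carnot = 3.701/22.51 = 0.1644.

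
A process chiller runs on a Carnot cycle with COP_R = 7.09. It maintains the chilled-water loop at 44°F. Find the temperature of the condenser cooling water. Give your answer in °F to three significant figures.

COP_R = T_C/(T_H − T_C) gives T_H − T_C = T_C/COP.
With T_C = 279.82 K, T_H = 279.82 × (1 + 1/7.09) = 319.28 K.
Converting, 319.28 K = 115.04°F.

115 °F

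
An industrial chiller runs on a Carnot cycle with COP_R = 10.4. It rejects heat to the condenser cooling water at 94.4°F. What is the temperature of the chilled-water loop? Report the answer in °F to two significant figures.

46 °F

For a Carnot refrigerator COP_R = T_C/(T_H − T_C), so T_C = COP·T_H/(1 + COP).
With T_H = 307.82 K, T_C = 10.4 × 307.82/11.40 = 280.82 K.
Converting, 280.82 K = 45.80°F.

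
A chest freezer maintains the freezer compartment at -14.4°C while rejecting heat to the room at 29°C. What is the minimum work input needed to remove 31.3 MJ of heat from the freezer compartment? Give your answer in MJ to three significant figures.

5.25 MJ

In absolute terms T_C = 258.75 K and T_H = 302.15 K, so ΔT = 43.40 K.
The reversible limit is COP_R = T_C/ΔT = 5.962, so W_min = Q_C/COP = Q_C·ΔT/T_C.
W_min = 31.30 × 43.40/258.75 = 5.250 MJ.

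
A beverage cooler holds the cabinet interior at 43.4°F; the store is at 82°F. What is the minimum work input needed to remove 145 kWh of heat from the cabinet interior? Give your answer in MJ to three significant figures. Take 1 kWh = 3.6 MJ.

In absolute terms T_C = 279.48 K and T_H = 300.93 K, so ΔT = 21.44 K.
The reversible limit is COP_R = T_C/ΔT = 13.03, so W_min = Q_C/COP = Q_C·ΔT/T_C.
W_min = 145.0 × 21.44/279.48 = 11.13 kWh = 40.05 MJ.

40.1 MJ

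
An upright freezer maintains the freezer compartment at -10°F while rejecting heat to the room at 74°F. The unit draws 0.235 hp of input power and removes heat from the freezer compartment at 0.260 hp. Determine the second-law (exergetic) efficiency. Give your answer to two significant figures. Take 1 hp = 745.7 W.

COP_actual = Q̇_C/Ẇ = 0.2600/0.2350 = 1.106.
In absolute terms T_C = 249.82 K and T_H = 296.48 K, so ΔT = 46.67 K.
COP_Carnot = T_C/ΔT = 249.82/46.67 = 5.353.
η_II = COP_actual/COP_Carnot = 1.106/5.353 = 0.2067.

0.21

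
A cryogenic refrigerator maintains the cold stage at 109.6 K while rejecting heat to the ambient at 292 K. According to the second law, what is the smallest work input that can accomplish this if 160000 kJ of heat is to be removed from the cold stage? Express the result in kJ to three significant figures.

266000 kJ

The reservoir spacing is ΔT = 292 − 109.6 = 182.4 K.
The reversible limit is COP_R = T_C/ΔT = 0.6009, so W_min = Q_C/COP = Q_C·ΔT/T_C.
W_min = 160000 × 182.4/109.60 = 266300 kJ.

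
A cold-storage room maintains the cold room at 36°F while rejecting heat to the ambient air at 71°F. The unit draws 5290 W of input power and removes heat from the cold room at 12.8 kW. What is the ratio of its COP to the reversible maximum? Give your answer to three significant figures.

0.171

Converting, Q̇_C = 12.80 kW = 12800 W, so COP_actual = Q̇_C/Ẇ = 12800/5290 = 2.420.
In absolute terms T_C = 275.37 K and T_H = 294.82 K, so ΔT = 19.44 K.
COP_Carnot = T_C/ΔT = 275.37/19.44 = 14.16.
η_II = COP_actual/COP_Carnot = 2.420/14.16 = 0.1709.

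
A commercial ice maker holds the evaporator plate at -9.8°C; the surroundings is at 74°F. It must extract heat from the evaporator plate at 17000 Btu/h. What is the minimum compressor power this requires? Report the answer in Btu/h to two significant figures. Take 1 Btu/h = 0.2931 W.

2100 Btu/h

In absolute terms T_C = 263.35 K and T_H = 296.48 K, so ΔT = 33.13 K.
COP_Carnot = T_C/ΔT = 263.35/33.13 = 7.948.
Ẇ_min = Q̇/COP_Carnot = 17000/7.948 = 2139 Btu/h.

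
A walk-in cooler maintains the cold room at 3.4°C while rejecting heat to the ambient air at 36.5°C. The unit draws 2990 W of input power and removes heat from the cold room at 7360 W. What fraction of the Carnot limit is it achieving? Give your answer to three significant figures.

COP_actual = Q̇_C/Ẇ = 7360/2990 = 2.462.
In absolute terms T_C = 276.55 K and T_H = 309.65 K, so ΔT = 33.10 K.
COP_Carnot = T_C/ΔT = 276.55/33.10 = 8.355.
η_II = COP_actual/COP_Carnot = 2.462/8.355 = 0.2946.

0.295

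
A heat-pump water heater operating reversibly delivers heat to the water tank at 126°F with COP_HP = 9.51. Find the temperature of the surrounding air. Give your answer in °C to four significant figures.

COP_HP = T_H/(T_H − T_C) gives T_H − T_C = T_H/COP.
With T_H = 325.37 K, T_C = 325.37 × (1 − 1/9.51) = 291.16 K.
Converting, 291.16 K = 18.01°C.

18.01 °C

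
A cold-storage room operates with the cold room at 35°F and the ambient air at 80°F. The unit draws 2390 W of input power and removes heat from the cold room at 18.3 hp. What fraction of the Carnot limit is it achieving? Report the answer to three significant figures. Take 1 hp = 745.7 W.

Converting, Q̇_C = 18.30 hp = 13650 W, so COP_actual = Q̇_C/Ẇ = 13650/2390 = 5.710.
In absolute terms T_C = 274.82 K and T_H = 299.82 K, so ΔT = 25.00 K.
COP_Carnot = T_C/ΔT = 274.82/25.00 = 10.99.
η_II = COP_actual/COP_Carnot = 5.710/10.99 = 0.5194.

0.519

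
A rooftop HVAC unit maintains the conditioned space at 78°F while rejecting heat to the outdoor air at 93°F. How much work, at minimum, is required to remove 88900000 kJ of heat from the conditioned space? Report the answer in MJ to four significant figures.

2480 MJ

In absolute terms T_C = 298.71 K and T_H = 307.04 K, so ΔT = 8.333 K.
The reversible limit is COP_R = T_C/ΔT = 35.84, so W_min = Q_C/COP = Q_C·ΔT/T_C.
W_min = 88900000 × 8.333/298.71 = 2480000 kJ = 2480 MJ.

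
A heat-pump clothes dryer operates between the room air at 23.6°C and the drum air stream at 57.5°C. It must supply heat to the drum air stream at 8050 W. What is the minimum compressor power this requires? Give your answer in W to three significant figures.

In absolute terms T_C = 296.75 K and T_H = 330.65 K, so ΔT = 33.90 K.
COP_Carnot = T_H/ΔT = 330.65/33.90 = 9.754.
Ẇ_min = Q̇/COP_Carnot = 8050/9.754 = 825.3 W.

825 W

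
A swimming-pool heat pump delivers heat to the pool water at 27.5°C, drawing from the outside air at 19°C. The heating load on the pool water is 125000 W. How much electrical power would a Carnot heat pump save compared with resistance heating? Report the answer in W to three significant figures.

In absolute terms T_C = 292.15 K and T_H = 300.65 K, so ΔT = 8.500 K.
COP_Carnot = T_H/ΔT = 300.65/8.500 = 35.37.
Resistance heating needs Ẇ_res = Q̇_H = 125000 W; the reversible heat pump needs only Ẇ_hp = Q̇_H/COP = 3534 W.
Saving = 125000 − 3534 = 121500 W.

121000 W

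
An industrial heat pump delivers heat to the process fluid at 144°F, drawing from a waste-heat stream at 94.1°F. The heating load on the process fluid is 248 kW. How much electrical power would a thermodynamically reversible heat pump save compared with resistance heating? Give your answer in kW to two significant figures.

In absolute terms T_C = 307.65 K and T_H = 335.37 K, so ΔT = 27.72 K.
COP_Carnot = T_H/ΔT = 335.37/27.72 = 12.10.
Resistance heating needs Ẇ_res = Q̇_H = 248.0 kW; the reversible heat pump needs only Ẇ_hp = Q̇_H/COP = 20.50 kW.
Saving = 248.0 − 20.50 = 227.5 kW.

230 kW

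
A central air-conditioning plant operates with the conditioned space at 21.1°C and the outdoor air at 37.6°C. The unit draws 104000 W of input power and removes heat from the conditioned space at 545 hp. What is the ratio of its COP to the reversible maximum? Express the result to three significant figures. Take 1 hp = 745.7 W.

Converting, Q̇_C = 545.0 hp = 406400 W, so COP_actual = Q̇_C/Ẇ = 406400/104000 = 3.908.
In absolute terms T_C = 294.25 K and T_H = 310.75 K, so ΔT = 16.50 K.
COP_Carnot = T_C/ΔT = 294.25/16.50 = 17.83.
η_II = COP_actual/COP_Carnot = 3.908/17.83 = 0.2191.

0.219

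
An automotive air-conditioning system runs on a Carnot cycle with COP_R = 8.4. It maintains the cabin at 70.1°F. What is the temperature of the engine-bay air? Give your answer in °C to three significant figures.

56.2 °C

COP_R = T_C/(T_H − T_C) gives T_H − T_C = T_C/COP.
With T_C = 294.32 K, T_H = 294.32 × (1 + 1/8.4) = 329.35 K.
Converting, 329.35 K = 56.20°C.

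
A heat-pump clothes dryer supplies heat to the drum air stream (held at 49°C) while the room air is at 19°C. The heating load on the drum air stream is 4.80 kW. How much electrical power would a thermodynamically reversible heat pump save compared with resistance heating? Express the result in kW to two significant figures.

In absolute terms T_C = 292.15 K and T_H = 322.15 K, so ΔT = 30.00 K.
COP_Carnot = T_H/ΔT = 322.15/30.00 = 10.74.
Resistance heating needs Ẇ_res = Q̇_H = 4.800 kW; the reversible heat pump needs only Ẇ_hp = Q̇_H/COP = 0.4470 kW.
Saving = 4.800 − 0.4470 = 4.353 kW.

4.4 kW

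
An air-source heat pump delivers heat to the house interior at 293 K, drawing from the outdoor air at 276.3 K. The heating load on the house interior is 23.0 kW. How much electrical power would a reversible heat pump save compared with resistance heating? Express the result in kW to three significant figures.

21.7 kW

The reservoir spacing is ΔT = 293 − 276.3 = 16.70 K.
COP_Carnot = T_H/ΔT = 293.00/16.70 = 17.54.
Resistance heating needs Ẇ_res = Q̇_H = 23.00 kW; the reversible heat pump needs only Ẇ_hp = Q̇_H/COP = 1.311 kW.
Saving = 23.00 − 1.311 = 21.69 kW.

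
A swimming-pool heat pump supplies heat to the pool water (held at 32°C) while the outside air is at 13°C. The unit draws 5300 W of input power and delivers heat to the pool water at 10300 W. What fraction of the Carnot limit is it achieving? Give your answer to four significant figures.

0.1210

COP_actual = Q̇_H/Ẇ = 10300/5300 = 1.943.
In absolute terms T_C = 286.15 K and T_H = 305.15 K, so ΔT = 19.00 K.
COP_Carnot = T_H/ΔT = 305.15/19.00 = 16.06.
η_II = COP_actual/COP_Carnot = 1.943/16.06 = 0.1210.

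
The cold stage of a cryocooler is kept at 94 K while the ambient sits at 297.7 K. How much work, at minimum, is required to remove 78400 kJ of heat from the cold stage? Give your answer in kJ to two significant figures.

170000 kJ

The reservoir spacing is ΔT = 297.7 − 94 = 203.7 K.
The reversible limit is COP_R = T_C/ΔT = 0.4615, so W_min = Q_C/COP = Q_C·ΔT/T_C.
W_min = 78400 × 203.7/94.00 = 169900 kJ.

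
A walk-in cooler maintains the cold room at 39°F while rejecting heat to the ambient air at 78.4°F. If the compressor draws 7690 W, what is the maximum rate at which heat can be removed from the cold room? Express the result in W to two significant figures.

In absolute terms T_C = 277.04 K and T_H = 298.93 K, so ΔT = 21.89 K.
COP_Carnot = T_C/ΔT = 277.04/21.89 = 12.66.
Q̇_max = COP_Carnot × Ẇ = 12.66 × 7690 W = 97330 W.

97000 W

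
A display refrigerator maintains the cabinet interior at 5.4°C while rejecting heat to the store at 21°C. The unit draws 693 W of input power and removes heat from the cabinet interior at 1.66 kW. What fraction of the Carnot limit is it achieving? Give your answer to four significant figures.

0.1342

Converting, Q̇_C = 1.660 kW = 1660 W, so COP_actual = Q̇_C/Ẇ = 1660/693.0 = 2.395.
In absolute terms T_C = 278.55 K and T_H = 294.15 K, so ΔT = 15.60 K.
COP_Carnot = T_C/ΔT = 278.55/15.60 = 17.86.
η_II = COP_actual/COP_Carnot = 2.395/17.86 = 0.1342.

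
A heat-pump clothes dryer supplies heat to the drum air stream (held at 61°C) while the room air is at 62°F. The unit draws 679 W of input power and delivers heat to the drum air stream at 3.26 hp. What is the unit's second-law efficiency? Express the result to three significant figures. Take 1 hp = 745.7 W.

0.475

Converting, Q̇_H = 3.260 hp = 2431 W, so COP_actual = Q̇_H/Ẇ = 2431/679.0 = 3.580.
In absolute terms T_C = 289.82 K and T_H = 334.15 K, so ΔT = 44.33 K.
COP_Carnot = T_H/ΔT = 334.15/44.33 = 7.537.
η_II = COP_actual/COP_Carnot = 3.580/7.537 = 0.4750.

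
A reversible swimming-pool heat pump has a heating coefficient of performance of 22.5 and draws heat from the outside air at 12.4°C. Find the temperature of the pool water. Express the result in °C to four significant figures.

COP_HP = T_H/(T_H − T_C) rearranges to T_H = COP·T_C/(COP − 1).
With T_C = 285.55 K, T_H = 22.5 × 285.55/21.50 = 298.83 K.
Converting, 298.83 K = 25.68°C.

25.68 °C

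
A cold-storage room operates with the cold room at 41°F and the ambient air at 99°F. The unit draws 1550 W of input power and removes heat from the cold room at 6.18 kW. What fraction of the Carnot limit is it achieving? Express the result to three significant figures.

Converting, Q̇_C = 6.180 kW = 6180 W, so COP_actual = Q̇_C/Ẇ = 6180/1550 = 3.987.
In absolute terms T_C = 278.15 K and T_H = 310.37 K, so ΔT = 32.22 K.
COP_Carnot = T_C/ΔT = 278.15/32.22 = 8.632.
η_II = COP_actual/COP_Carnot = 3.987/8.632 = 0.4619.

0.462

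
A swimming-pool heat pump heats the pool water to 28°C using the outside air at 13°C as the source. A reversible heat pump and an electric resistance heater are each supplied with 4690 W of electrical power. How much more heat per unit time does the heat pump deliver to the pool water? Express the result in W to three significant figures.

In absolute terms T_C = 286.15 K and T_H = 301.15 K, so ΔT = 15.00 K.
COP_Carnot = T_H/ΔT = 301.15/15.00 = 20.08.
The heat pump delivers Q̇_H = COP × Ẇ = 94160 W; the resistance heater delivers Ẇ = 4690 W.
Extra = (COP − 1)·Ẇ = 89470 W.

89500 W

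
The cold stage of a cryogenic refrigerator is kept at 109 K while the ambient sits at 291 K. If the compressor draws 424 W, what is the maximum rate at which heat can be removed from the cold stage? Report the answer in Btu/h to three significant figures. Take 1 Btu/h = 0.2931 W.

866 Btu/h

The reservoir spacing is ΔT = 291 − 109 = 182.0 K.
COP_Carnot = T_C/ΔT = 109.00/182.0 = 0.5989.
Q̇_max = COP_Carnot × Ẇ = 0.5989 × 424.0 W = 253.9 W = 866.4 Btu/h.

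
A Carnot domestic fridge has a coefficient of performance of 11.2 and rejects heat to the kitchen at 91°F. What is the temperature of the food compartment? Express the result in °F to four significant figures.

45.86 °F

For a Carnot refrigerator COP_R = T_C/(T_H − T_C), so T_C = COP·T_H/(1 + COP).
With T_H = 305.93 K, T_C = 11.2 × 305.93/12.20 = 280.85 K.
Converting, 280.85 K = 45.86°F.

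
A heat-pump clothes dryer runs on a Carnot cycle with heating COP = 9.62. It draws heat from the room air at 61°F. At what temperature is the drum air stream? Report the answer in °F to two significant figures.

120 °F

COP_HP = T_H/(T_H − T_C) rearranges to T_H = COP·T_C/(COP − 1).
With T_C = 289.26 K, T_H = 9.62 × 289.26/8.620 = 322.82 K.
Converting, 322.82 K = 121.40°F.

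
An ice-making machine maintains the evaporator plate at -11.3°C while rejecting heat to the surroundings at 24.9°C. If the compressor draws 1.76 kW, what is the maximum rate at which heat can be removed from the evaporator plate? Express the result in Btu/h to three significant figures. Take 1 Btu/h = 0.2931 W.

43400 Btu/h

In absolute terms T_C = 261.85 K and T_H = 298.05 K, so ΔT = 36.20 K.
COP_Carnot = T_C/ΔT = 261.85/36.20 = 7.233.
Q̇_max = COP_Carnot × Ẇ = 7.233 × 1.760 kW = 12.73 kW = 43440 Btu/h.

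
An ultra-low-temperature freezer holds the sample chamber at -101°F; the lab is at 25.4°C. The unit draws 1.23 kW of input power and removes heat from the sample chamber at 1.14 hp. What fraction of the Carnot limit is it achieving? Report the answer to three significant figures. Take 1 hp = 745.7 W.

0.344

Converting, Q̇_C = 1.140 hp = 0.8501 kW, so COP_actual = Q̇_C/Ẇ = 0.8501/1.230 = 0.6911.
In absolute terms T_C = 199.26 K and T_H = 298.55 K, so ΔT = 99.29 K.
COP_Carnot = T_C/ΔT = 199.26/99.29 = 2.007.
η_II = COP_actual/COP_Carnot = 0.6911/2.007 = 0.3444.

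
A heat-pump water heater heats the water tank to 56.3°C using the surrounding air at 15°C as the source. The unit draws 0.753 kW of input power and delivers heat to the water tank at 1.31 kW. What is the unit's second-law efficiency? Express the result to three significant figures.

COP_actual = Q̇_H/Ẇ = 1.310/0.7530 = 1.740.
In absolute terms T_C = 288.15 K and T_H = 329.45 K, so ΔT = 41.30 K.
COP_Carnot = T_H/ΔT = 329.45/41.30 = 7.977.
η_II = COP_actual/COP_Carnot = 1.740/7.977 = 0.2181.

0.218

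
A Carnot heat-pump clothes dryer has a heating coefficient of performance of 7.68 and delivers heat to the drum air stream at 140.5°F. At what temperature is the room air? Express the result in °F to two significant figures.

COP_HP = T_H/(T_H − T_C) gives T_H − T_C = T_H/COP.
With T_H = 333.43 K, T_C = 333.43 × (1 − 1/7.68) = 290.01 K.
Converting, 290.01 K = 62.35°F.

62 °F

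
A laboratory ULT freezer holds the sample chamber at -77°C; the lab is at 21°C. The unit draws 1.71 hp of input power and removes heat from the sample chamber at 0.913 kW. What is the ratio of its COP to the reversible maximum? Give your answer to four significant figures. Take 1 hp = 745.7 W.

0.3577

Converting, Q̇_C = 0.9130 kW = 1.224 hp, so COP_actual = Q̇_C/Ẇ = 1.224/1.710 = 0.7160.
In absolute terms T_C = 196.15 K and T_H = 294.15 K, so ΔT = 98.00 K.
COP_Carnot = T_C/ΔT = 196.15/98.00 = 2.002.
η_II = COP_actual/COP_Carnot = 0.7160/2.002 = 0.3577.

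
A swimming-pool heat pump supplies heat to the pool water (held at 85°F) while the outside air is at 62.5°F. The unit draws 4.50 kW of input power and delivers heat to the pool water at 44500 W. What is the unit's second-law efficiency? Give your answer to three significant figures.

Converting, Q̇_H = 44500 W = 44.50 kW, so COP_actual = Q̇_H/Ẇ = 44.50/4.500 = 9.889.
In absolute terms T_C = 290.09 K and T_H = 302.59 K, so ΔT = 12.50 K.
COP_Carnot = T_H/ΔT = 302.59/12.50 = 24.21.
η_II = COP_actual/COP_Carnot = 9.889/24.21 = 0.4085.

0.409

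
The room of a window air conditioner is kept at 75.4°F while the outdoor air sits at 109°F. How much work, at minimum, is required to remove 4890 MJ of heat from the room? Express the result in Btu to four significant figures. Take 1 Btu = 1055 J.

In absolute terms T_C = 297.26 K and T_H = 315.93 K, so ΔT = 18.67 K.
The reversible limit is COP_R = T_C/ΔT = 15.92, so W_min = Q_C/COP = Q_C·ΔT/T_C.
W_min = 4890 × 18.67/297.26 = 307.1 MJ = 291100 Btu.

291100 Btu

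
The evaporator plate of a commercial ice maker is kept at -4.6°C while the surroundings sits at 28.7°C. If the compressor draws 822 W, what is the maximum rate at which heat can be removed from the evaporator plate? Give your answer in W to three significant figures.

6630 W

In absolute terms T_C = 268.55 K and T_H = 301.85 K, so ΔT = 33.30 K.
COP_Carnot = T_C/ΔT = 268.55/33.30 = 8.065.
Q̇_max = COP_Carnot × Ẇ = 8.065 × 822.0 W = 6629 W.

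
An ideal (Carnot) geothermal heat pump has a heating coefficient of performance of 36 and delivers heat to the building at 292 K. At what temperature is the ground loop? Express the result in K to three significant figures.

284 K

COP_HP = T_H/(T_H − T_C) gives T_H − T_C = T_H/COP.
With T_H = 292.00 K, T_C = 292.00 × (1 − 1/36) = 283.89 K.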